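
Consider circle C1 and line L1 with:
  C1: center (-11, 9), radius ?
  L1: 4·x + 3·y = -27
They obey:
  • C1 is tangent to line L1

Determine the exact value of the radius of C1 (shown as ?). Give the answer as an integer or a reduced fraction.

1. [C1‖L1]  r_C1² − 4 = 0  ⇒  r_C1 = 2 (r>0 drops 1)

2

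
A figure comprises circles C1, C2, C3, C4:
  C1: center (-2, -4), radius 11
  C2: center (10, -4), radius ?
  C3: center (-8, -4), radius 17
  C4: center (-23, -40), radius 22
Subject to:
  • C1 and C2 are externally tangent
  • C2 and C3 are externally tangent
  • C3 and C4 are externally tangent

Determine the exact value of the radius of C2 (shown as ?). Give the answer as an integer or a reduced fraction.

1. [ext C1·C2]  r_C2² + 22r_C2 − 23 = 0  ⇒  r_C2 = 1 (r>0 drops 1)
2. [ext C2·C3]  r_C2² + 34r_C2 − 35 = 0  ⇒  r_C2 = 1 (r>0 drops 1)

1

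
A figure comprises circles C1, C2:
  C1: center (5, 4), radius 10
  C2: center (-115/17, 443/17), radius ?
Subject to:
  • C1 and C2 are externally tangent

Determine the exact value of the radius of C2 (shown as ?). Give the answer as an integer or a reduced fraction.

1. [ext C1·C2]  r_C2² + 20r_C2 − 525 = 0  ⇒  r_C2 = 15 (r>0 drops 1)

15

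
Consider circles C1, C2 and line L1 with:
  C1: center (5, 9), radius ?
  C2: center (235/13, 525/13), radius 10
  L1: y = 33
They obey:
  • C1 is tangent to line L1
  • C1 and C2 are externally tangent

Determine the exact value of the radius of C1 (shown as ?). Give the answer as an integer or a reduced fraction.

1. [C1‖L1]  r_C1² − 576 = 0  ⇒  r_C1 = 24 (r>0 drops 1)
2. [ext C1·C2]  r_C1² + 20r_C1 − 1056 = 0  ⇒  r_C1 = 24 (r>0 drops 1)

24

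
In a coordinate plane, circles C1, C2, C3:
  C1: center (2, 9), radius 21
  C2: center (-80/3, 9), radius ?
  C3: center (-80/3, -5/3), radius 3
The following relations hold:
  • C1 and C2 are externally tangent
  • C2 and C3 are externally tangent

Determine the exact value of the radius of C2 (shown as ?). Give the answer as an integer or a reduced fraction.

23/3

1. [ext C1·C2]  r_C2² + 42r_C2 − 3427/9 = 0  ⇒  r_C2 = 23/3 (r>0 drops 1)
2. [ext C2·C3]  r_C2² + 6r_C2 − 943/9 = 0  ⇒  r_C2 = 23/3 (r>0 drops 1)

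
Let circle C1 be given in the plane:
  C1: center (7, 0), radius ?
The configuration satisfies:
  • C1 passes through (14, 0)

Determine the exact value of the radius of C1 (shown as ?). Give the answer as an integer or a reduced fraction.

1. [C1∋P]  r_C1² − 49 = 0  ⇒  r_C1 = 7 (r>0 drops 1)

7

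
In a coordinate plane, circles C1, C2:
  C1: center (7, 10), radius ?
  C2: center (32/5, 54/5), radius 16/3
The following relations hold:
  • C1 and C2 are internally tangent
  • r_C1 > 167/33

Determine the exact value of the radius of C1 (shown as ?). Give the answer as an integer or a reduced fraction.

19/3

1. [int C1,C2]  r_C1² − (32/3)r_C1 + 247/9 = 0  ⇒  r_C1 = 13/3 or 19/3
2. given r_C1 > 167/33: keep 19/3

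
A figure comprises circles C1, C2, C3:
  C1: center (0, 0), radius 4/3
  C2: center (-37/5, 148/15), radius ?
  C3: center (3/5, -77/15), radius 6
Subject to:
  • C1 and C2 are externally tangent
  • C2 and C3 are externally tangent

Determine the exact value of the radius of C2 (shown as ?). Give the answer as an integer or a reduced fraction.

11

1. [ext C1·C2]  r_C2² + (8/3)r_C2 − 451/3 = 0  ⇒  r_C2 = 11 (r>0 drops 1)
2. [ext C2·C3]  r_C2² + 12r_C2 − 253 = 0  ⇒  r_C2 = 11 (r>0 drops 1)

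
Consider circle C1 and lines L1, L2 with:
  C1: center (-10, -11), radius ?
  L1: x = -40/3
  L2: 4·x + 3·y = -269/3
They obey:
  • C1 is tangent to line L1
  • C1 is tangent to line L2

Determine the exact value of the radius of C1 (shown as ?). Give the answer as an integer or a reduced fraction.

1. [C1‖L1]  r_C1² − 100/9 = 0  ⇒  r_C1 = 10/3 (r>0 drops 1)
2. [C1‖L2]  r_C1² − 100/9 = 0  ⇒  r_C1 = 10/3 (r>0 drops 1)

10/3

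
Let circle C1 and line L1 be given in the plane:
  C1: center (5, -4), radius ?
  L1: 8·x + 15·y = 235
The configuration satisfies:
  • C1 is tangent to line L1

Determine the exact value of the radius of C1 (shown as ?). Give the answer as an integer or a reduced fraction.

1. [C1‖L1]  r_C1² − 225 = 0  ⇒  r_C1 = 15 (r>0 drops 1)

15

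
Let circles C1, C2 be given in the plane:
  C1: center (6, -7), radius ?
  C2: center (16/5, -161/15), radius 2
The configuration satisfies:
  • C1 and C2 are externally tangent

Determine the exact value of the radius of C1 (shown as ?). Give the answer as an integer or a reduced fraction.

1. [ext C1·C2]  r_C1² + 4r_C1 − 160/9 = 0  ⇒  r_C1 = 8/3 (r>0 drops 1)

8/3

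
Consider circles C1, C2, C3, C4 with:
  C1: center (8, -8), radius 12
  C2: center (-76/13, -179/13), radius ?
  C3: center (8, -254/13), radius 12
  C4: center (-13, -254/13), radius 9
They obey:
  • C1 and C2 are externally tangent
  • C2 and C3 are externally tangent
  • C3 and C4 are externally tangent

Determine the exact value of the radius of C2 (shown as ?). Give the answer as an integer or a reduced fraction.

1. [ext C1·C2]  r_C2² + 24r_C2 − 81 = 0  ⇒  r_C2 = 3 (r>0 drops 1)
2. [ext C2·C3]  r_C2² + 24r_C2 − 81 = 0  ⇒  r_C2 = 3 (r>0 drops 1)

3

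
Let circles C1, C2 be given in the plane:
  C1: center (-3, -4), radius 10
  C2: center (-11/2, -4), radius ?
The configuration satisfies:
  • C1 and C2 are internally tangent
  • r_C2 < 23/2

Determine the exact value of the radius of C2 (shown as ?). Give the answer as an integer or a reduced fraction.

1. [int C1,C2]  r_C2² − 20r_C2 + 375/4 = 0  ⇒  r_C2 = 15/2 or 25/2
2. given r_C2 < 23/2: keep 15/2

15/2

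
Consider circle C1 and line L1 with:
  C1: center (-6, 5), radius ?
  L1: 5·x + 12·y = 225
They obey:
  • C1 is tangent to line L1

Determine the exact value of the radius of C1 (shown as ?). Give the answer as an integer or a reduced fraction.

15

1. [C1‖L1]  r_C1² − 225 = 0  ⇒  r_C1 = 15 (r>0 drops 1)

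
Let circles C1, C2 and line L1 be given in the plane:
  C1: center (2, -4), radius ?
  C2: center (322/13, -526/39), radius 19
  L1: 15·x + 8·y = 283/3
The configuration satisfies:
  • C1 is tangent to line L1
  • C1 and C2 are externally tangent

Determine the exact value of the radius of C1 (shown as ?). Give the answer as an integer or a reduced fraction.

17/3

1. [C1‖L1]  r_C1² − 289/9 = 0  ⇒  r_C1 = 17/3 (r>0 drops 1)
2. [ext C1·C2]  r_C1² + 38r_C1 − 2227/9 = 0  ⇒  r_C1 = 17/3 (r>0 drops 1)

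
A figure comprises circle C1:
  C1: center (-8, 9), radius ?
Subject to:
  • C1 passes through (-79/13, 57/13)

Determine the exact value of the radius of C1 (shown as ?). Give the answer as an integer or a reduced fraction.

5

1. [C1∋P]  r_C1² − 25 = 0  ⇒  r_C1 = 5 (r>0 drops 1)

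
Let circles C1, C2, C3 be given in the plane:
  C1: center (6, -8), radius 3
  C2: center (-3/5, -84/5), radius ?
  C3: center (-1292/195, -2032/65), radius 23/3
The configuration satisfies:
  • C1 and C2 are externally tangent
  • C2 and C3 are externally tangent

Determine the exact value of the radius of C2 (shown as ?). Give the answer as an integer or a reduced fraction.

8

1. [ext C1·C2]  r_C2² + 6r_C2 − 112 = 0  ⇒  r_C2 = 8 (r>0 drops 1)
2. [ext C2·C3]  r_C2² + (46/3)r_C2 − 560/3 = 0  ⇒  r_C2 = 8 (r>0 drops 1)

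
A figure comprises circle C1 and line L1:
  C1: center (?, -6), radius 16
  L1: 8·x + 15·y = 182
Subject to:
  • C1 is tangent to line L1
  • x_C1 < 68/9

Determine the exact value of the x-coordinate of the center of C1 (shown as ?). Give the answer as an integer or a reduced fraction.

0

1. [C1‖L1]  x_C1² − 68x_C1 = 0  ⇒  x_C1 = 0 or 68
2. given x_C1 < 68/9: keep 0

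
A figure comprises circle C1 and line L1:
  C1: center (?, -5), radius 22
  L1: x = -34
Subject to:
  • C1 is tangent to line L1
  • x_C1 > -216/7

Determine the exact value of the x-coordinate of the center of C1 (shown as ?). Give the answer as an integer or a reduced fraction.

-12

1. [C1‖L1]  x_C1² + 68x_C1 + 672 = 0  ⇒  x_C1 = -56 or -12
2. given x_C1 > -216/7: keep -12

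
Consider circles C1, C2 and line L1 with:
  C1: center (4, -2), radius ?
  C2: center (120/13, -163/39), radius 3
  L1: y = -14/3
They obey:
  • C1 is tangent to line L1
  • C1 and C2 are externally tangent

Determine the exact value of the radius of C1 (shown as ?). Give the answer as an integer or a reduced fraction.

8/3

1. [C1‖L1]  r_C1² − 64/9 = 0  ⇒  r_C1 = 8/3 (r>0 drops 1)
2. [ext C1·C2]  r_C1² + 6r_C1 − 208/9 = 0  ⇒  r_C1 = 8/3 (r>0 drops 1)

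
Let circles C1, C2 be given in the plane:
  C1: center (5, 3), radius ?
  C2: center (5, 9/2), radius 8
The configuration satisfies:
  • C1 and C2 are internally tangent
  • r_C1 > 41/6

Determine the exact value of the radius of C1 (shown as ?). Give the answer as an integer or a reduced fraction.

19/2

1. [int C1,C2]  r_C1² − 16r_C1 + 247/4 = 0  ⇒  r_C1 = 13/2 or 19/2
2. given r_C1 > 41/6: keep 19/2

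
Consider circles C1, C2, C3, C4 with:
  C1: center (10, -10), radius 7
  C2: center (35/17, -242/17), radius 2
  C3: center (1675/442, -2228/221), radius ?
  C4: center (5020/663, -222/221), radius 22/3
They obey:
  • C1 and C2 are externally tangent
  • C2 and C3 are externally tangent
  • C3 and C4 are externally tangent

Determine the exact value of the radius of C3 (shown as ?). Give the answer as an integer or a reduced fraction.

5/2

1. [ext C2·C3]  r_C3² + 4r_C3 − 65/4 = 0  ⇒  r_C3 = 5/2 (r>0 drops 1)
2. [ext C3·C4]  r_C3² + (44/3)r_C3 − 515/12 = 0  ⇒  r_C3 = 5/2 (r>0 drops 1)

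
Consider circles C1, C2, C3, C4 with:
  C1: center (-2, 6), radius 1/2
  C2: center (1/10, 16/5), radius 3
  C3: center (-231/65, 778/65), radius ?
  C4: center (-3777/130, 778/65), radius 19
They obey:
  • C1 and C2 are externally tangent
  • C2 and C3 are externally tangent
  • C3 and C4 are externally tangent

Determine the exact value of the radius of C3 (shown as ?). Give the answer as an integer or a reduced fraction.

1. [ext C2·C3]  r_C3² + 6r_C3 − 325/4 = 0  ⇒  r_C3 = 13/2 (r>0 drops 1)
2. [ext C3·C4]  r_C3² + 38r_C3 − 1157/4 = 0  ⇒  r_C3 = 13/2 (r>0 drops 1)

13/2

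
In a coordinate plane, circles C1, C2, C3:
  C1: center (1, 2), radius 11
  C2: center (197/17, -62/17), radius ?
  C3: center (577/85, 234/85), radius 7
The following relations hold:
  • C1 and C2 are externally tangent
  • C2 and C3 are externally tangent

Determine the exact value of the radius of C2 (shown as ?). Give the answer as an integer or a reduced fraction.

1

1. [ext C1·C2]  r_C2² + 22r_C2 − 23 = 0  ⇒  r_C2 = 1 (r>0 drops 1)
2. [ext C2·C3]  r_C2² + 14r_C2 − 15 = 0  ⇒  r_C2 = 1 (r>0 drops 1)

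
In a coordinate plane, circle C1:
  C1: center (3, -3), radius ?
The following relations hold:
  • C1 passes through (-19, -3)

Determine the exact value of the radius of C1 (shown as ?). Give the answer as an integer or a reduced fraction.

22

1. [C1∋P]  r_C1² − 484 = 0  ⇒  r_C1 = 22 (r>0 drops 1)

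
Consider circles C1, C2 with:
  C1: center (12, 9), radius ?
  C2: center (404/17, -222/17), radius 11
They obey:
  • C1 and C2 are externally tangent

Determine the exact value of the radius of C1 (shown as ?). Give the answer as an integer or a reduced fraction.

14

1. [ext C1·C2]  r_C1² + 22r_C1 − 504 = 0  ⇒  r_C1 = 14 (r>0 drops 1)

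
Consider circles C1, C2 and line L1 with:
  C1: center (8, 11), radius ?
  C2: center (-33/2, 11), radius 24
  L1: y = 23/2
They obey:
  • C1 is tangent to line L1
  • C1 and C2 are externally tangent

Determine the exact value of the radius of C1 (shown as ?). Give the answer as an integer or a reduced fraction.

1. [C1‖L1]  r_C1² − 1/4 = 0  ⇒  r_C1 = 1/2 (r>0 drops 1)
2. [ext C1·C2]  r_C1² + 48r_C1 − 97/4 = 0  ⇒  r_C1 = 1/2 (r>0 drops 1)

1/2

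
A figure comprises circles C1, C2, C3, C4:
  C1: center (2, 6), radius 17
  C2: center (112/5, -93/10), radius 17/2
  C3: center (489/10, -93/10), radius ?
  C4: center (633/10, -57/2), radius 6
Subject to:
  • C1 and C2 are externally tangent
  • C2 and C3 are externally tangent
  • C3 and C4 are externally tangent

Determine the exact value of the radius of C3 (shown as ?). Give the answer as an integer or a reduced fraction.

18

1. [ext C2·C3]  r_C3² + 17r_C3 − 630 = 0  ⇒  r_C3 = 18 (r>0 drops 1)
2. [ext C3·C4]  r_C3² + 12r_C3 − 540 = 0  ⇒  r_C3 = 18 (r>0 drops 1)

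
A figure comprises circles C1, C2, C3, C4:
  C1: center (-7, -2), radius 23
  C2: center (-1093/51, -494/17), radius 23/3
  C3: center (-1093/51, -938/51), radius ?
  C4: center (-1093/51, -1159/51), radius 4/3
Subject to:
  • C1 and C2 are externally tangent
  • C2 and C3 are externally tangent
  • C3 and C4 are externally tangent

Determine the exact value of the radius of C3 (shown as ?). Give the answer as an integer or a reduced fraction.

1. [ext C2·C3]  r_C3² + (46/3)r_C3 − 55 = 0  ⇒  r_C3 = 3 (r>0 drops 1)
2. [ext C3·C4]  r_C3² + (8/3)r_C3 − 17 = 0  ⇒  r_C3 = 3 (r>0 drops 1)

3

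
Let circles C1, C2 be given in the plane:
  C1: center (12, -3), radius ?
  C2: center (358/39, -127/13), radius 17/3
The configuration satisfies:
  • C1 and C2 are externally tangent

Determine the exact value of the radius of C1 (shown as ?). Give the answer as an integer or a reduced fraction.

5/3

1. [ext C1·C2]  r_C1² + (34/3)r_C1 − 65/3 = 0  ⇒  r_C1 = 5/3 (r>0 drops 1)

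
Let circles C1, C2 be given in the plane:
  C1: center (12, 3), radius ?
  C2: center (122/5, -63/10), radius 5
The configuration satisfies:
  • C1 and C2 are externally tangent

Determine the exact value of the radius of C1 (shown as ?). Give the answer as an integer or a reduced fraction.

1. [ext C1·C2]  r_C1² + 10r_C1 − 861/4 = 0  ⇒  r_C1 = 21/2 (r>0 drops 1)

21/2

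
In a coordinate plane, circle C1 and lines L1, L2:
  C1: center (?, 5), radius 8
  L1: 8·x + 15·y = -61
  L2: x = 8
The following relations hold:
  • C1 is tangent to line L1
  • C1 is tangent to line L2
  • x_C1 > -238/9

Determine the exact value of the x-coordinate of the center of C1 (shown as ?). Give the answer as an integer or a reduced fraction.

0

1. [C1‖L1]  x_C1² + 34x_C1 = 0  ⇒  x_C1 = -34 or 0
2. [C1‖L2]  x_C1² − 16x_C1 = 0  ⇒  x_C1 = 0 or 16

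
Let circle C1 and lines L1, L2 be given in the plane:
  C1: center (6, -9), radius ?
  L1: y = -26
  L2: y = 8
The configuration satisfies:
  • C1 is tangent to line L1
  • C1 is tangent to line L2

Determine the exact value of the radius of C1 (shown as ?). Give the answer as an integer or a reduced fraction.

1. [C1‖L1]  r_C1² − 289 = 0  ⇒  r_C1 = 17 (r>0 drops 1)
2. [C1‖L2]  r_C1² − 289 = 0  ⇒  r_C1 = 17 (r>0 drops 1)

17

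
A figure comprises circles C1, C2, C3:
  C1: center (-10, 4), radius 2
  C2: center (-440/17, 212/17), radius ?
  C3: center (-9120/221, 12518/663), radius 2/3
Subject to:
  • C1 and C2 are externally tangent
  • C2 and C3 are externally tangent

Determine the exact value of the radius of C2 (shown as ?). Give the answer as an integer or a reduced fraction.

1. [ext C1·C2]  r_C2² + 4r_C2 − 320 = 0  ⇒  r_C2 = 16 (r>0 drops 1)
2. [ext C2·C3]  r_C2² + (4/3)r_C2 − 832/3 = 0  ⇒  r_C2 = 16 (r>0 drops 1)

16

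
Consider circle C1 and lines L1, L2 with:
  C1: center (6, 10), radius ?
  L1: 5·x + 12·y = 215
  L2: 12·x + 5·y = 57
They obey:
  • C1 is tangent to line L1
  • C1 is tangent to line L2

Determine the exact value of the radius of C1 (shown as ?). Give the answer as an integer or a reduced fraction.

5

1. [C1‖L1]  r_C1² − 25 = 0  ⇒  r_C1 = 5 (r>0 drops 1)
2. [C1‖L2]  r_C1² − 25 = 0  ⇒  r_C1 = 5 (r>0 drops 1)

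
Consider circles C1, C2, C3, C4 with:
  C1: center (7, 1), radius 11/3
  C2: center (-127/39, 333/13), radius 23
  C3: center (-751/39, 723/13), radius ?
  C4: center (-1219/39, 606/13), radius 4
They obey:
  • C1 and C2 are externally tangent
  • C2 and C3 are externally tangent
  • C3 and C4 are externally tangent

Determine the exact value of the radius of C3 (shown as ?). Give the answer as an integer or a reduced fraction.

11

1. [ext C2·C3]  r_C3² + 46r_C3 − 627 = 0  ⇒  r_C3 = 11 (r>0 drops 1)
2. [ext C3·C4]  r_C3² + 8r_C3 − 209 = 0  ⇒  r_C3 = 11 (r>0 drops 1)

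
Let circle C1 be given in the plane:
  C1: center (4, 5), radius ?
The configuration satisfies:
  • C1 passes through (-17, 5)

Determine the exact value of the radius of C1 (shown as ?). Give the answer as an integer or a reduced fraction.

21

1. [C1∋P]  r_C1² − 441 = 0  ⇒  r_C1 = 21 (r>0 drops 1)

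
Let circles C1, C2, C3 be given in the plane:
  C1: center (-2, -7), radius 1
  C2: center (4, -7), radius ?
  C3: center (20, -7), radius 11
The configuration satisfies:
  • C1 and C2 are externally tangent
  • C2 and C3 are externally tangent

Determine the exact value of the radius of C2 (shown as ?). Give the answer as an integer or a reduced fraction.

5

1. [ext C1·C2]  r_C2² + 2r_C2 − 35 = 0  ⇒  r_C2 = 5 (r>0 drops 1)
2. [ext C2·C3]  r_C2² + 22r_C2 − 135 = 0  ⇒  r_C2 = 5 (r>0 drops 1)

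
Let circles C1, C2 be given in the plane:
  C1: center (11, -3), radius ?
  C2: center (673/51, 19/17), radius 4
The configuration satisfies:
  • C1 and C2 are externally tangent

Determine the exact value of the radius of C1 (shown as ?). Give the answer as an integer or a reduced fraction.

1. [ext C1·C2]  r_C1² + 8r_C1 − 52/9 = 0  ⇒  r_C1 = 2/3 (r>0 drops 1)

2/3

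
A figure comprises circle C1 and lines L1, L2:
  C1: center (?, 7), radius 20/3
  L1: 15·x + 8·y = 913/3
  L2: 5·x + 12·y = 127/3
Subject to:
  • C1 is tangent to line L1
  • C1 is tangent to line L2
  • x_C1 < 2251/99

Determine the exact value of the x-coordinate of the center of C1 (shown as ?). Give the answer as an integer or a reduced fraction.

1. [C1‖L1]  x_C1² − (298/9)x_C1 + 217 = 0  ⇒  x_C1 = 9 or 217/9
2. [C1‖L2]  x_C1² + (50/3)x_C1 − 231 = 0  ⇒  x_C1 = -77/3 or 9

9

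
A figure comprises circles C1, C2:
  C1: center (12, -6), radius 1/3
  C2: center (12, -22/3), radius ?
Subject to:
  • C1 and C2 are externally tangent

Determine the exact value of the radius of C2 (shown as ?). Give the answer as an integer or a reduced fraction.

1

1. [ext C1·C2]  r_C2² + (2/3)r_C2 − 5/3 = 0  ⇒  r_C2 = 1 (r>0 drops 1)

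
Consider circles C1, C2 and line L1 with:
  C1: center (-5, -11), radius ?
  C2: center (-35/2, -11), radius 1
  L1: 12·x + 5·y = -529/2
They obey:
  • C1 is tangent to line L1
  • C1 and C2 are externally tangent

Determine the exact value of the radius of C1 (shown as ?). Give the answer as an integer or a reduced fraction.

1. [C1‖L1]  r_C1² − 529/4 = 0  ⇒  r_C1 = 23/2 (r>0 drops 1)
2. [ext C1·C2]  r_C1² + 2r_C1 − 621/4 = 0  ⇒  r_C1 = 23/2 (r>0 drops 1)

23/2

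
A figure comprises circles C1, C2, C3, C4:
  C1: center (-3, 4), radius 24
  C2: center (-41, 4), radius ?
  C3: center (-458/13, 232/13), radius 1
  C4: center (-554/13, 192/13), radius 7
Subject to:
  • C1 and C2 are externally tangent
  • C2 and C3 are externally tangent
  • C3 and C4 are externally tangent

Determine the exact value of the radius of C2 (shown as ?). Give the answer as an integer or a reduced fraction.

1. [ext C1·C2]  r_C2² + 48r_C2 − 868 = 0  ⇒  r_C2 = 14 (r>0 drops 1)
2. [ext C2·C3]  r_C2² + 2r_C2 − 224 = 0  ⇒  r_C2 = 14 (r>0 drops 1)

14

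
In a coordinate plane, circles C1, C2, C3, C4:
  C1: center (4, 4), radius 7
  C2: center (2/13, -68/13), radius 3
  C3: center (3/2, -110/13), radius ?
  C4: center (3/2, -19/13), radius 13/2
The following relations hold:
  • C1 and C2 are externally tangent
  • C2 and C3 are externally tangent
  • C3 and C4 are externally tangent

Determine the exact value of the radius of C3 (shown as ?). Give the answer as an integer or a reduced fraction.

1. [ext C2·C3]  r_C3² + 6r_C3 − 13/4 = 0  ⇒  r_C3 = 1/2 (r>0 drops 1)
2. [ext C3·C4]  r_C3² + 13r_C3 − 27/4 = 0  ⇒  r_C3 = 1/2 (r>0 drops 1)

1/2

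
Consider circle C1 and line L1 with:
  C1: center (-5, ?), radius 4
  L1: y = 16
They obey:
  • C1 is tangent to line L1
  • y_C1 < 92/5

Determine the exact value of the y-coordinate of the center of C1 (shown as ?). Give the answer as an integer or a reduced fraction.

12

1. [C1‖L1]  y_C1² − 32y_C1 + 240 = 0  ⇒  y_C1 = 12 or 20
2. given y_C1 < 92/5: keep 12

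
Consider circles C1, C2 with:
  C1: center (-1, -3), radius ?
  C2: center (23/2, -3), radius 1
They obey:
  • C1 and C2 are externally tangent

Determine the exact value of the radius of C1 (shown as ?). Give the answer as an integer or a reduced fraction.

23/2

1. [ext C1·C2]  r_C1² + 2r_C1 − 621/4 = 0  ⇒  r_C1 = 23/2 (r>0 drops 1)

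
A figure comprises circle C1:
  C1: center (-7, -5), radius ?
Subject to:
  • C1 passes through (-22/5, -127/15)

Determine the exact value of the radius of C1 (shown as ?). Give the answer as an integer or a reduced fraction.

1. [C1∋P]  r_C1² − 169/9 = 0  ⇒  r_C1 = 13/3 (r>0 drops 1)

13/3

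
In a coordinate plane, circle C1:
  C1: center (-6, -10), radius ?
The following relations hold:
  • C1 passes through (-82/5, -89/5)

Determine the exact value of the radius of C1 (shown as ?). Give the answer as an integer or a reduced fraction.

13

1. [C1∋P]  r_C1² − 169 = 0  ⇒  r_C1 = 13 (r>0 drops 1)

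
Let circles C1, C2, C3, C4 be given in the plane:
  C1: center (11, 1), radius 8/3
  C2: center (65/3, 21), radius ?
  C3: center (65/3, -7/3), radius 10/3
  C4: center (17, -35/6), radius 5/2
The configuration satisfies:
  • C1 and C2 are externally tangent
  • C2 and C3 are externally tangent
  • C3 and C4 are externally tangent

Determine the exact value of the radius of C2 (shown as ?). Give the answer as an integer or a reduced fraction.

20

1. [ext C1·C2]  r_C2² + (16/3)r_C2 − 1520/3 = 0  ⇒  r_C2 = 20 (r>0 drops 1)
2. [ext C2·C3]  r_C2² + (20/3)r_C2 − 1600/3 = 0  ⇒  r_C2 = 20 (r>0 drops 1)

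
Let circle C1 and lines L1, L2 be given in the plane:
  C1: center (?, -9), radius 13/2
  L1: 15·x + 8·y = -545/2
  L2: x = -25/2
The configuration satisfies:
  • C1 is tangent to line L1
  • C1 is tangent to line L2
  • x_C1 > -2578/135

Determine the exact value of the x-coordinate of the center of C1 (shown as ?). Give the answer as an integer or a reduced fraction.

1. [C1‖L1]  x_C1² + (401/15)x_C1 + 622/5 = 0  ⇒  x_C1 = -311/15 or -6
2. [C1‖L2]  x_C1² + 25x_C1 + 114 = 0  ⇒  x_C1 = -19 or -6

-6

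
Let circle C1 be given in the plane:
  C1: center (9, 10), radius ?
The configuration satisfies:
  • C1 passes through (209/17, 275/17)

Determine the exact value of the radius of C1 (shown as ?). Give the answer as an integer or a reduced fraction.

7

1. [C1∋P]  r_C1² − 49 = 0  ⇒  r_C1 = 7 (r>0 drops 1)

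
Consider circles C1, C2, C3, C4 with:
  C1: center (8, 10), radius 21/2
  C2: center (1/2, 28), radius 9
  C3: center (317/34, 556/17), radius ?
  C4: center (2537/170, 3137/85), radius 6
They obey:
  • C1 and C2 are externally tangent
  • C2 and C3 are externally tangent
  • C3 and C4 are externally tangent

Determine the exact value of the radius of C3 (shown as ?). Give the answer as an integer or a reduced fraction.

1. [ext C2·C3]  r_C3² + 18r_C3 − 19 = 0  ⇒  r_C3 = 1 (r>0 drops 1)
2. [ext C3·C4]  r_C3² + 12r_C3 − 13 = 0  ⇒  r_C3 = 1 (r>0 drops 1)

1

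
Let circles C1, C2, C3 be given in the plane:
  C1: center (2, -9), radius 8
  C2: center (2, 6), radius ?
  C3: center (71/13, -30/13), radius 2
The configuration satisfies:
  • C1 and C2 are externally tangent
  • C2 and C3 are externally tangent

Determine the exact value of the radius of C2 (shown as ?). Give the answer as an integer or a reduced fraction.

1. [ext C1·C2]  r_C2² + 16r_C2 − 161 = 0  ⇒  r_C2 = 7 (r>0 drops 1)
2. [ext C2·C3]  r_C2² + 4r_C2 − 77 = 0  ⇒  r_C2 = 7 (r>0 drops 1)

7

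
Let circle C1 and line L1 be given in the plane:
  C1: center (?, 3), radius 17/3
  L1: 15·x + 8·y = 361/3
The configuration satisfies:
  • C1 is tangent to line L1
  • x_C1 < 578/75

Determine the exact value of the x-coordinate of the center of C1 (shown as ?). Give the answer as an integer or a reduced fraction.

1. [C1‖L1]  x_C1² − (578/45)x_C1 = 0  ⇒  x_C1 = 0 or 578/45
2. given x_C1 < 578/75: keep 0

0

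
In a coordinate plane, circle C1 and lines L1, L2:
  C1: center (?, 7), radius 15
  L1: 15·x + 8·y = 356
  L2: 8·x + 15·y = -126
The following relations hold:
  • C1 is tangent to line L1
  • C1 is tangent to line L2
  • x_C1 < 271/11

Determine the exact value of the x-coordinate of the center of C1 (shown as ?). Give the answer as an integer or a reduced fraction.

1. [C1‖L1]  x_C1² − 40x_C1 + 111 = 0  ⇒  x_C1 = 3 or 37
2. [C1‖L2]  x_C1² + (231/4)x_C1 − 729/4 = 0  ⇒  x_C1 = -243/4 or 3

3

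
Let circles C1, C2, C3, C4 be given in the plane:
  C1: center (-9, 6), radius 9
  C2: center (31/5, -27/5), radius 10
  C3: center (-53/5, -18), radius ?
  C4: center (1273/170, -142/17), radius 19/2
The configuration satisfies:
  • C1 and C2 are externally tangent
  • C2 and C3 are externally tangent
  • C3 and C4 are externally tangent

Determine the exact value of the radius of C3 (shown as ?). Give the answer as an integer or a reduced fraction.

11

1. [ext C2·C3]  r_C3² + 20r_C3 − 341 = 0  ⇒  r_C3 = 11 (r>0 drops 1)
2. [ext C3·C4]  r_C3² + 19r_C3 − 330 = 0  ⇒  r_C3 = 11 (r>0 drops 1)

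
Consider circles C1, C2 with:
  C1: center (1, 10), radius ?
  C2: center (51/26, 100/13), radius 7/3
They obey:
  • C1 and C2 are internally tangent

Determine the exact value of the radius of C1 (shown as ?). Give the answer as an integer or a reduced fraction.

29/6

1. [int C1,C2]  r_C1² − (14/3)r_C1 − 29/36 = 0  ⇒  r_C1 = 29/6 (r>0 drops 1)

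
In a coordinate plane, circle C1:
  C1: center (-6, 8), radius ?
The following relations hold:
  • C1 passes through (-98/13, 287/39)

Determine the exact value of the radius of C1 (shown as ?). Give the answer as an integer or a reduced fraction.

1. [C1∋P]  r_C1² − 25/9 = 0  ⇒  r_C1 = 5/3 (r>0 drops 1)

5/3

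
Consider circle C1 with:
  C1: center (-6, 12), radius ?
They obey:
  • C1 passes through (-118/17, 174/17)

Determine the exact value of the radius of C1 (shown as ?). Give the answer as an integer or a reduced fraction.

1. [C1∋P]  r_C1² − 4 = 0  ⇒  r_C1 = 2 (r>0 drops 1)

2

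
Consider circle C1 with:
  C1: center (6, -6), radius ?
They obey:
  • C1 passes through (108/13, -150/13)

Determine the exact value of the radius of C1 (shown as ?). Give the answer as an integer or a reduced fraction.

1. [C1∋P]  r_C1² − 36 = 0  ⇒  r_C1 = 6 (r>0 drops 1)

6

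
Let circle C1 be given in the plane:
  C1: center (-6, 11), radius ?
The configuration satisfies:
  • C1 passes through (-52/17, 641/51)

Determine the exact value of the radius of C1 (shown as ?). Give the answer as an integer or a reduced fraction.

10/3

1. [C1∋P]  r_C1² − 100/9 = 0  ⇒  r_C1 = 10/3 (r>0 drops 1)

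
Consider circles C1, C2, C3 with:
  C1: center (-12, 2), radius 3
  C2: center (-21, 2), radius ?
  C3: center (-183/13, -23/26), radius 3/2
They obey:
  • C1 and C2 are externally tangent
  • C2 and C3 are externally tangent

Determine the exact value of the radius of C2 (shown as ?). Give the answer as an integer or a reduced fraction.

6

1. [ext C1·C2]  r_C2² + 6r_C2 − 72 = 0  ⇒  r_C2 = 6 (r>0 drops 1)
2. [ext C2·C3]  r_C2² + 3r_C2 − 54 = 0  ⇒  r_C2 = 6 (r>0 drops 1)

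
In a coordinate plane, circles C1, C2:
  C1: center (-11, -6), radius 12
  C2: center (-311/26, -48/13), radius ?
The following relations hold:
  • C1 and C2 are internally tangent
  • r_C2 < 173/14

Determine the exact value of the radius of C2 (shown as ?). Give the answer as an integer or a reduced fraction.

1. [int C1,C2]  r_C2² − 24r_C2 + 551/4 = 0  ⇒  r_C2 = 19/2 or 29/2
2. given r_C2 < 173/14: keep 19/2

19/2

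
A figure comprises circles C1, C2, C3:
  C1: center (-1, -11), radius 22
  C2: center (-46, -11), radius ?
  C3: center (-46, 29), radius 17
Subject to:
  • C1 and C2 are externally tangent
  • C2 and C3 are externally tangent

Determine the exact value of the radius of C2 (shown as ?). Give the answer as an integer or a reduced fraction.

23

1. [ext C1·C2]  r_C2² + 44r_C2 − 1541 = 0  ⇒  r_C2 = 23 (r>0 drops 1)
2. [ext C2·C3]  r_C2² + 34r_C2 − 1311 = 0  ⇒  r_C2 = 23 (r>0 drops 1)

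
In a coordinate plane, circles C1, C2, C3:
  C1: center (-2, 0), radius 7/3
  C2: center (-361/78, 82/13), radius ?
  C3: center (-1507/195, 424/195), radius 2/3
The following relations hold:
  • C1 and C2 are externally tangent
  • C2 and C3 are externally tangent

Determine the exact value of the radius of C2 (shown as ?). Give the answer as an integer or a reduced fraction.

9/2

1. [ext C1·C2]  r_C2² + (14/3)r_C2 − 165/4 = 0  ⇒  r_C2 = 9/2 (r>0 drops 1)
2. [ext C2·C3]  r_C2² + (4/3)r_C2 − 105/4 = 0  ⇒  r_C2 = 9/2 (r>0 drops 1)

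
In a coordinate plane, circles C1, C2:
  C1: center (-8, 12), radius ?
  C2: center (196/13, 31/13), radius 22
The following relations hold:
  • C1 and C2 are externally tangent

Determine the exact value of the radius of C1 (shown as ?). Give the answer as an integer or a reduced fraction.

3

1. [ext C1·C2]  r_C1² + 44r_C1 − 141 = 0  ⇒  r_C1 = 3 (r>0 drops 1)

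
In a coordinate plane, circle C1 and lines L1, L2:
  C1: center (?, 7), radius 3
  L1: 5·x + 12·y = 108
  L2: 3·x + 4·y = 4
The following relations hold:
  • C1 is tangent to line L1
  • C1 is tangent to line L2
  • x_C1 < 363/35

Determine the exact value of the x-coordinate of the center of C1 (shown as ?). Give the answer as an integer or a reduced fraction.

-3

1. [C1‖L1]  x_C1² − (48/5)x_C1 − 189/5 = 0  ⇒  x_C1 = -3 or 63/5
2. [C1‖L2]  x_C1² + 16x_C1 + 39 = 0  ⇒  x_C1 = -13 or -3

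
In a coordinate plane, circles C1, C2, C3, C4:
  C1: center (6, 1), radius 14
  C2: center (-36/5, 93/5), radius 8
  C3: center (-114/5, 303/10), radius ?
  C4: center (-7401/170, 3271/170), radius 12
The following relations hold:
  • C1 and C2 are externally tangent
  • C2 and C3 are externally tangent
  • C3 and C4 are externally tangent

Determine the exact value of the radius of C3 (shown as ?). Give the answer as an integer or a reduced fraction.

23/2

1. [ext C2·C3]  r_C3² + 16r_C3 − 1265/4 = 0  ⇒  r_C3 = 23/2 (r>0 drops 1)
2. [ext C3·C4]  r_C3² + 24r_C3 − 1633/4 = 0  ⇒  r_C3 = 23/2 (r>0 drops 1)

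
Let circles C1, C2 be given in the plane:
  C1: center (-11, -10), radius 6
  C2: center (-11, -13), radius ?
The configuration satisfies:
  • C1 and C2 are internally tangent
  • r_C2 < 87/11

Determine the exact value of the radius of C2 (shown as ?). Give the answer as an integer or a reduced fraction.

3

1. [int C1,C2]  r_C2² − 12r_C2 + 27 = 0  ⇒  r_C2 = 3 or 9
2. given r_C2 < 87/11: keep 3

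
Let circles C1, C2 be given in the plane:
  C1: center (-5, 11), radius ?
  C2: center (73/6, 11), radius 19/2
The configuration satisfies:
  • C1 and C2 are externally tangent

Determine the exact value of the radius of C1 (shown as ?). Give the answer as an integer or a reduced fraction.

1. [ext C1·C2]  r_C1² + 19r_C1 − 1840/9 = 0  ⇒  r_C1 = 23/3 (r>0 drops 1)

23/3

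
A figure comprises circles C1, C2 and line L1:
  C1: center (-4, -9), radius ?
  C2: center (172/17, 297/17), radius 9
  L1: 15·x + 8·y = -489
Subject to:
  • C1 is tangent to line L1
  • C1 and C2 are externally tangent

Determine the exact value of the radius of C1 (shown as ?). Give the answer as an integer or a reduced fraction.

1. [C1‖L1]  r_C1² − 441 = 0  ⇒  r_C1 = 21 (r>0 drops 1)
2. [ext C1·C2]  r_C1² + 18r_C1 − 819 = 0  ⇒  r_C1 = 21 (r>0 drops 1)

21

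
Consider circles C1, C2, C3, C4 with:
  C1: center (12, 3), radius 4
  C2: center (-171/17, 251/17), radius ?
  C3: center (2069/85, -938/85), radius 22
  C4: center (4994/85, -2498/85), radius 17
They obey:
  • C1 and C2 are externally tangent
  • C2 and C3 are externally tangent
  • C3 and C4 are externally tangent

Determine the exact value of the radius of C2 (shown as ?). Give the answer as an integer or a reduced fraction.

1. [ext C1·C2]  r_C2² + 8r_C2 − 609 = 0  ⇒  r_C2 = 21 (r>0 drops 1)
2. [ext C2·C3]  r_C2² + 44r_C2 − 1365 = 0  ⇒  r_C2 = 21 (r>0 drops 1)

21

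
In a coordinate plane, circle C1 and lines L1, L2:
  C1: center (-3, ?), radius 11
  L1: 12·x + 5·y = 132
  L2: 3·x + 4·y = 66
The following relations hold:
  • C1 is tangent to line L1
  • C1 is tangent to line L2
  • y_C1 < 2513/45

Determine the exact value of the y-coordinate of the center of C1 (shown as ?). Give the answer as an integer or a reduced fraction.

1. [C1‖L1]  y_C1² − (336/5)y_C1 + 311 = 0  ⇒  y_C1 = 5 or 311/5
2. [C1‖L2]  y_C1² − (75/2)y_C1 + 325/2 = 0  ⇒  y_C1 = 5 or 65/2

5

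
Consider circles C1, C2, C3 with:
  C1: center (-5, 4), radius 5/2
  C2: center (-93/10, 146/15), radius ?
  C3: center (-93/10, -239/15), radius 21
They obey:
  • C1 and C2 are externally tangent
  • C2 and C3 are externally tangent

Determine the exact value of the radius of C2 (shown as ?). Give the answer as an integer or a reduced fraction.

1. [ext C1·C2]  r_C2² + 5r_C2 − 406/9 = 0  ⇒  r_C2 = 14/3 (r>0 drops 1)
2. [ext C2·C3]  r_C2² + 42r_C2 − 1960/9 = 0  ⇒  r_C2 = 14/3 (r>0 drops 1)

14/3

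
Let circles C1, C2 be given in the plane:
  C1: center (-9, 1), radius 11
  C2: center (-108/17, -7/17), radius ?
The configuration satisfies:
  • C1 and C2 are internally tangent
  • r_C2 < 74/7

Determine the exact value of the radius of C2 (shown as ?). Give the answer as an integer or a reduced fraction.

8

1. [int C1,C2]  r_C2² − 22r_C2 + 112 = 0  ⇒  r_C2 = 8 or 14
2. given r_C2 < 74/7: keep 8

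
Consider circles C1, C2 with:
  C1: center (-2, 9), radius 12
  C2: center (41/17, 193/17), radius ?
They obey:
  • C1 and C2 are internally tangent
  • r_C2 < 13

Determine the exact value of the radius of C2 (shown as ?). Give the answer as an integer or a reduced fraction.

1. [int C1,C2]  r_C2² − 24r_C2 + 119 = 0  ⇒  r_C2 = 7 or 17
2. given r_C2 < 13: keep 7

7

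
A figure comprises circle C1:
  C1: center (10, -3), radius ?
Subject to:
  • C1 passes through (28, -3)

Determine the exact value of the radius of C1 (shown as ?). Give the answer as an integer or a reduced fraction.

1. [C1∋P]  r_C1² − 324 = 0  ⇒  r_C1 = 18 (r>0 drops 1)

18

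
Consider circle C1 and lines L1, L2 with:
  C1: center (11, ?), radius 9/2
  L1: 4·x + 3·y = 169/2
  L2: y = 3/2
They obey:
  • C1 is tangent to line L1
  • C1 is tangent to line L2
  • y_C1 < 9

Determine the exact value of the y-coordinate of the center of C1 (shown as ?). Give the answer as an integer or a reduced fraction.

6

1. [C1‖L1]  y_C1² − 27y_C1 + 126 = 0  ⇒  y_C1 = 6 or 21
2. [C1‖L2]  y_C1² − 3y_C1 − 18 = 0  ⇒  y_C1 = -3 or 6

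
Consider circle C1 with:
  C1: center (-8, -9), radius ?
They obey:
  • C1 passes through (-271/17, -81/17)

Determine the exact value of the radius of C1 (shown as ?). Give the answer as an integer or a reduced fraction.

1. [C1∋P]  r_C1² − 81 = 0  ⇒  r_C1 = 9 (r>0 drops 1)

9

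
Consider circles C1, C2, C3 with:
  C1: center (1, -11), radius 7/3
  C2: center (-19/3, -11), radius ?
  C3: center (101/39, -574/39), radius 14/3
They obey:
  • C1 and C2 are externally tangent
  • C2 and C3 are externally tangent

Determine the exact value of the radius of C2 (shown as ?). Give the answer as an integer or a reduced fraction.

1. [ext C1·C2]  r_C2² + (14/3)r_C2 − 145/3 = 0  ⇒  r_C2 = 5 (r>0 drops 1)
2. [ext C2·C3]  r_C2² + (28/3)r_C2 − 215/3 = 0  ⇒  r_C2 = 5 (r>0 drops 1)

5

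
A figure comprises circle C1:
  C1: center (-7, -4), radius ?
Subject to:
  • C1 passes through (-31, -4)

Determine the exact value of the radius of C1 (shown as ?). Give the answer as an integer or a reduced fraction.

24

1. [C1∋P]  r_C1² − 576 = 0  ⇒  r_C1 = 24 (r>0 drops 1)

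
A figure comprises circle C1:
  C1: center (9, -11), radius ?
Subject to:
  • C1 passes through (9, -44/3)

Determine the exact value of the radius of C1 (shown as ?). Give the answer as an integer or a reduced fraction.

11/3

1. [C1∋P]  r_C1² − 121/9 = 0  ⇒  r_C1 = 11/3 (r>0 drops 1)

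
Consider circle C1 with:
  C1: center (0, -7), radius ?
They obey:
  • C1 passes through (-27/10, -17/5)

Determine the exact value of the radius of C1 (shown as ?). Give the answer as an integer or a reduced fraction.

1. [C1∋P]  r_C1² − 81/4 = 0  ⇒  r_C1 = 9/2 (r>0 drops 1)

9/2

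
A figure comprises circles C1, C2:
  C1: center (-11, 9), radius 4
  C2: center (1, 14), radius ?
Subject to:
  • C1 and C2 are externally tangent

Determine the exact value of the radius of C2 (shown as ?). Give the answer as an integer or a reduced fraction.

9

1. [ext C1·C2]  r_C2² + 8r_C2 − 153 = 0  ⇒  r_C2 = 9 (r>0 drops 1)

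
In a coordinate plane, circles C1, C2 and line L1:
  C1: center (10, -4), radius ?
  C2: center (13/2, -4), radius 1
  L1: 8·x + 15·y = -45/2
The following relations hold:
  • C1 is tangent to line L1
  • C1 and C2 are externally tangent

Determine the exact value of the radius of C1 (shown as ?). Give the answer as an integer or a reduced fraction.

1. [C1‖L1]  r_C1² − 25/4 = 0  ⇒  r_C1 = 5/2 (r>0 drops 1)
2. [ext C1·C2]  r_C1² + 2r_C1 − 45/4 = 0  ⇒  r_C1 = 5/2 (r>0 drops 1)

5/2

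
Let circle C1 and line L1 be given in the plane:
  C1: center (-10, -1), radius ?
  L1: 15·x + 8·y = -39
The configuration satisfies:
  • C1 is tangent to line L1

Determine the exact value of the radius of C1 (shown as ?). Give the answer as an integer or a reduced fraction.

7

1. [C1‖L1]  r_C1² − 49 = 0  ⇒  r_C1 = 7 (r>0 drops 1)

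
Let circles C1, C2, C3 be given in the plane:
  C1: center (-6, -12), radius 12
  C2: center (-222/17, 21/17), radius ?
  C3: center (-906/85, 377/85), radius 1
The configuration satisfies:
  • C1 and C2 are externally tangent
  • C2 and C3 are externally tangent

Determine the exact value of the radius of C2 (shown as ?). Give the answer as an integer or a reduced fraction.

1. [ext C1·C2]  r_C2² + 24r_C2 − 81 = 0  ⇒  r_C2 = 3 (r>0 drops 1)
2. [ext C2·C3]  r_C2² + 2r_C2 − 15 = 0  ⇒  r_C2 = 3 (r>0 drops 1)

3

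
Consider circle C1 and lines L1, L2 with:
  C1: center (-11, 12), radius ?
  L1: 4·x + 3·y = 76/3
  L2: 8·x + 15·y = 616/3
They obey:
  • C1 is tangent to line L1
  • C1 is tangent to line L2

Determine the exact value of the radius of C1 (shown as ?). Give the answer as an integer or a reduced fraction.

20/3

1. [C1‖L1]  r_C1² − 400/9 = 0  ⇒  r_C1 = 20/3 (r>0 drops 1)
2. [C1‖L2]  r_C1² − 400/9 = 0  ⇒  r_C1 = 20/3 (r>0 drops 1)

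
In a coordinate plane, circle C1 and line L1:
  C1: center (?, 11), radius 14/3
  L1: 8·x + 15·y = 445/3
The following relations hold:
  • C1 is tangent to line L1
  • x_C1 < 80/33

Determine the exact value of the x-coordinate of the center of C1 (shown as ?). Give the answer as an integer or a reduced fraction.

-12

1. [C1‖L1]  x_C1² + (25/6)x_C1 − 94 = 0  ⇒  x_C1 = -12 or 47/6
2. given x_C1 < 80/33: keep -12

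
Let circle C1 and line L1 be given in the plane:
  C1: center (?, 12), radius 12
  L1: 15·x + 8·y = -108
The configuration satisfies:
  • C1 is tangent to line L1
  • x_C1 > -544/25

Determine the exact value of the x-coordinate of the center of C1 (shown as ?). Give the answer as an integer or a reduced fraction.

0

1. [C1‖L1]  x_C1² + (136/5)x_C1 = 0  ⇒  x_C1 = -136/5 or 0
2. given x_C1 > -544/25: keep 0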